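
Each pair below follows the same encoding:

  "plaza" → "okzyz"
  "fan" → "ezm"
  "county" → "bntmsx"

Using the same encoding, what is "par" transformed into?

ozq

Compare letters: p→o is +25, l→k is +25, a→z is +25 — a constant shift. This is a Caesar cipher with shift 25.
Applying it to par: p+25=o, a+25=z, r+25=q.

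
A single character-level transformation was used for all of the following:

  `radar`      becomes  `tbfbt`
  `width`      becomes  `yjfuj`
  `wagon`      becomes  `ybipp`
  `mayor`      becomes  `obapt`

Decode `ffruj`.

depth

Shifts by position in radar: pos 0: r→t (+2), pos 1: a→b (+1), pos 2: d→f (+2), pos 3: a→b (+1) — repeating every 2. It's a Vigenère-style cipher with numeric key [2,1]: position i shifts by key[i mod 2].
Reversing it on ffruj: f−2=d, f−1=e, r−2=p, u−1=t, j−2=h.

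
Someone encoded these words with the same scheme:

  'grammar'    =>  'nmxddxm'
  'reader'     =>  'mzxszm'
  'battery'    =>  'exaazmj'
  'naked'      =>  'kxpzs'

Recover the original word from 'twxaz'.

slate

g(6)→n(13) and r(17)→m(12) fit y≡7x+23 (mod 26); the inverse of 7 mod 26 is 15. This is an affine cipher: with a=0,…,z=25, each position x becomes (7x+23) mod 26.
Undoing it on twxaz: t(19)→15·(19−23)≡18=s; w(22)→15·(22−23)≡11=l; x(23)→15·(23−23)≡0=a; a(0)→15·(0−23)≡19=t; z(25)→15·(25−23)≡4=e (all mod 26).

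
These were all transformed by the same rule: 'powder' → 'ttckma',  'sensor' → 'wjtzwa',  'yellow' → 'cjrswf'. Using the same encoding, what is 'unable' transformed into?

ysgitn

In powder: p→t is +4, o→t is +5, w→c is +6, d→k is +7 — the shift increases by 1 each position. The shift increases by 1 at each position, starting from +4: 4, 5, 6, ….
Applying it to unable: u+4=y, n+5=s, a+6=g, b+7=i, l+8=t, e+9=n.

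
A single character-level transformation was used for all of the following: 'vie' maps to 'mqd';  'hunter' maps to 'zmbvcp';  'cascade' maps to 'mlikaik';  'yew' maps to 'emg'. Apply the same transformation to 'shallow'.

The output letters match the input read backwards, each shifted +8: vie reversed is eiv. The word is reversed, then every letter is shifted forward by 8.
On shallow: reverse → wollahs; then shift: w+8=e, o+8=w, l+8=t, l+8=t, a+8=i, h+8=p, s+8=a.

ewttipa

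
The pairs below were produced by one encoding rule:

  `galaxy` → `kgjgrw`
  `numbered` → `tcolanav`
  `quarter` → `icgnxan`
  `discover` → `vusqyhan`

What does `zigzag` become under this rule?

This is an affine cipher: with a=0,…,z=25, each position x becomes (5x+6) mod 26.
Applying it to zigzag: z(25)→5·25+6≡1=b; i(8)→5·8+6≡20=u; g(6)→5·6+6≡10=k; z(25)→5·25+6≡1=b; a(0)→5·0+6≡6=g; g(6)→5·6+6≡10=k (all mod 26).

bukbgk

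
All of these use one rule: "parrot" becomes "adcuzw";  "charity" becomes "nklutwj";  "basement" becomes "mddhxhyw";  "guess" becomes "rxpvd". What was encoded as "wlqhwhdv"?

Shifts by position in parrot: pos 0: p→a (+11), pos 1: a→d (+3), pos 2: r→c (+11), pos 3: r→u (+3) — repeating every 2. A repeating key of period 2 is used — shifts +11, +3 over and over.
Undoing it on wlqhwhdv: w−11=l, l−3=i, q−11=f, h−3=e, w−11=l, h−3=e, d−11=s, v−3=s.

lifeless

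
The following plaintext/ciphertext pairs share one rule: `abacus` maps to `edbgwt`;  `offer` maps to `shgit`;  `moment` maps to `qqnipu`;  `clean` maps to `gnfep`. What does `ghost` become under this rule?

kjpwv

It's a Vigenère-style cipher with numeric key [4,2,1]: position i shifts by key[i mod 3].
Applying it to ghost: g+4=k, h+2=j, o+1=p, s+4=w, t+2=v.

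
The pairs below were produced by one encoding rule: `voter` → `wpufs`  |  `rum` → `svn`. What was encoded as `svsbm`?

Compare letters: v→w is +1, o→p is +1, t→u is +1 — a constant shift. Each letter is shifted forward by 1 in the alphabet (a Caesar shift of +1).
Decoding svsbm: s−1=r, v−1=u, s−1=r, b−1=a, m−1=l.

rural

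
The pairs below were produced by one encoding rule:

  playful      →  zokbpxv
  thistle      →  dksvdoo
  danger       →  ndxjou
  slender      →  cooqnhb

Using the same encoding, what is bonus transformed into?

It's a Vigenère-style cipher with numeric key [10,3]: position i shifts by key[i mod 2].
On bonus: b+10=l, o+3=r, n+10=x, u+3=x, s+10=c.

lrxxc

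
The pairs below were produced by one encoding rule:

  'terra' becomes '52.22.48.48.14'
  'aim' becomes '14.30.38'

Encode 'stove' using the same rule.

50.52.42.56.22

With a=1..z=26, the number is 2·pos + 12.
On stove: s=19→50, t=20→52, o=15→42, v=22→56, e=5→22.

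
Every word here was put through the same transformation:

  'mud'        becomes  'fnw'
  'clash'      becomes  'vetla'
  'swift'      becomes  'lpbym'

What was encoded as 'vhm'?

cot

Compare letters: m→f is +19, u→n is +19, d→w is +19 — a constant shift. Each letter is shifted forward by 19 in the alphabet (a Caesar shift of +19).
Undoing it on vhm: v−19=c, h−19=o, m−19=t.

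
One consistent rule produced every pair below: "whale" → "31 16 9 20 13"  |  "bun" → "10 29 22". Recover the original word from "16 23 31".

how

w is letter #23 and maps to 31: an offset of 8. The number is (letter's place in the alphabet, a=1) + 8.
Reversing it on 16 23 31: 16→(16−8)÷1=8=h, 23→(23−8)÷1=15=o, 31→(31−8)÷1=23=w.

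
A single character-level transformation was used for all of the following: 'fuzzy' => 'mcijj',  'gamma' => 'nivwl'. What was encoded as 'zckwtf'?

In fuzzy: f→m is +7, u→c is +8, z→i is +9, z→j is +10 — the shift increases by 1 each position. Each letter shifts forward by (position + 7), i.e. 7, 8, 9, … — the shift grows by one for each successive letter.
Reversing it on zckwtf: z−7=s, c−8=u, k−9=b, w−10=m, t−11=i, f−12=t.

submit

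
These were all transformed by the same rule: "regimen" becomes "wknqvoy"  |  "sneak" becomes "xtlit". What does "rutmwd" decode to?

moment

In regimen: r→w is +5, e→k is +6, g→n is +7, i→q is +8 — the shift increases by 1 each position. Each letter shifts forward by (position + 5), i.e. 5, 6, 7, … — the shift grows by one for each successive letter.
Decoding rutmwd: r−5=m, u−6=o, t−7=m, m−8=e, w−9=n, d−10=t.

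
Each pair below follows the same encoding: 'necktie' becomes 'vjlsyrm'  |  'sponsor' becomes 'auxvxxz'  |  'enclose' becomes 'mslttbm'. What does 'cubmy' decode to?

Shifts by position in necktie: pos 0: n→v (+8), pos 1: e→j (+5), pos 2: c→l (+9), pos 3: k→s (+8), pos 4: t→y (+5), pos 5: i→r (+9) — repeating every 3. The shifts repeat in a cycle of length 3: positions 0,1,… shift by +8, +5, +9, then the pattern repeats.
Reversing it on cubmy: c−8=u, u−5=p, b−9=s, m−8=e, y−5=t.

upset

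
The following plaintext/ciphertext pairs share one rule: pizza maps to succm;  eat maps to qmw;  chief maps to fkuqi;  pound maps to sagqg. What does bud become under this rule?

The rule splits by letter class: vowels +12, consonants +3.
For bud: b(cons)+3=e, u(vowel)+12=g, d(cons)+3=g.

egg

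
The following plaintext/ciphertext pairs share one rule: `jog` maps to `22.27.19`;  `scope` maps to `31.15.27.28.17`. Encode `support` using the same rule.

j is letter #10 and maps to 22: an offset of 12. Letters become their 1-based position plus 12 (so a→13, b→14, …).
Applying it to support: s=19→31, u=21→33, p=16→28, p=16→28, o=15→27, r=18→30, t=20→32.

31.33.28.28.27.30.32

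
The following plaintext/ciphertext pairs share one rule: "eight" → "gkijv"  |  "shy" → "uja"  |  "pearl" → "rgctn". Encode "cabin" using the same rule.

ecdkp

Compare letters: e→g is +2, i→k is +2, g→i is +2 — a constant shift. It's a constant shift of +2 (ROT2).
Applying it to cabin: c+2=e, a+2=c, b+2=d, i+2=k, n+2=p.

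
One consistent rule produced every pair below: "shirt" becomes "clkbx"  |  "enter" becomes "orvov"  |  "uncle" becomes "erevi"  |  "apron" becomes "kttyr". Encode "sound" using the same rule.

cswxh

A repeating key of period 3 is used — shifts +10, +4, +2 over and over.
For sound: s+10=c, o+4=s, u+2=w, n+10=x, d+4=h.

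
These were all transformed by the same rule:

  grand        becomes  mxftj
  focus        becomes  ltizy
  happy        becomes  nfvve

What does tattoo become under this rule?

zfzztt

The shift depends on letter class: consonant g→m is +6, but vowel a→f is +5. Two shifts are in play — +5 for a/e/i/o/u, +6 for every other letter.
For tattoo: t(cons)+6=z, a(vowel)+5=f, t(cons)+6=z, t(cons)+6=z, o(vowel)+5=t, o(vowel)+5=t.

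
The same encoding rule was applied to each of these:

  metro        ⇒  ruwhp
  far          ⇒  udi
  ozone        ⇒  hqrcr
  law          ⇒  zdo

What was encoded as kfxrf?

Read the word backwards and shift each letter +3.
Decoding kfxrf: shift back: k−3=h, f−3=c, x−3=u, r−3=o, f−3=c → hcuoc; then reverse → couch.

couch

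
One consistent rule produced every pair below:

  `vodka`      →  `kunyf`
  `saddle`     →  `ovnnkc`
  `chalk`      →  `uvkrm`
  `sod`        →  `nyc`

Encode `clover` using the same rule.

The word is reversed, then every letter is shifted forward by 10.
For clover: reverse → revolc; then shift: r+10=b, e+10=o, v+10=f, o+10=y, l+10=v, c+10=m.

bofyvm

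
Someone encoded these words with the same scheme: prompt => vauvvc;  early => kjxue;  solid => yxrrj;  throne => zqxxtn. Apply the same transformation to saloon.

yjrxuw

Shifts by position in prompt: pos 0: p→v (+6), pos 1: r→a (+9), pos 2: o→u (+6), pos 3: m→v (+9) — repeating every 2. It's a Vigenère-style cipher with numeric key [6,9]: position i shifts by key[i mod 2].
Applying it to saloon: s+6=y, a+9=j, l+6=r, o+9=x, o+6=u, n+9=w.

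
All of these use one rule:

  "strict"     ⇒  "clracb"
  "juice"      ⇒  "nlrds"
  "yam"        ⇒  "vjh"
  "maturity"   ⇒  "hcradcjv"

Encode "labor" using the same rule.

axkju

The output letters match the input read backwards, each shifted +9: strict reversed is tcirts. The word is reversed, then every letter is shifted forward by 9.
For labor: reverse → robal; then shift: r+9=a, o+9=x, b+9=k, a+9=j, l+9=u.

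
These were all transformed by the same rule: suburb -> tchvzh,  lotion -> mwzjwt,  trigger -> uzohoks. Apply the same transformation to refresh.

Shifts by position in suburb: pos 0: s→t (+1), pos 1: u→c (+8), pos 2: b→h (+6), pos 3: u→v (+1), pos 4: r→z (+8), pos 5: b→h (+6) — repeating every 3. The shifts repeat in a cycle of length 3: positions 0,1,… shift by +1, +8, +6, then the pattern repeats.
On refresh: r+1=s, e+8=m, f+6=l, r+1=s, e+8=m, s+6=y, h+1=i.

smlsmyi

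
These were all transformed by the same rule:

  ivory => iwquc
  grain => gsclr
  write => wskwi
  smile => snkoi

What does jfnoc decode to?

In ivory: i→i is +0, v→w is +1, o→q is +2, r→u is +3 — the shift increases by 1 each position. Each letter shifts forward by its position index (0, 1, 2, …) — the shift grows by one for each successive letter.
Reversing it on jfnoc: j−0=j, f−1=e, n−2=l, o−3=l, c−4=y.

jelly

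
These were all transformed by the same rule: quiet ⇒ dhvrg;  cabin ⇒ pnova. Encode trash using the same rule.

Every letter moves 13 places later in the alphabet, wrapping around z→a.
For trash: t+13=g, r+13=e, a+13=n, s+13=f, h+13=u.

genfu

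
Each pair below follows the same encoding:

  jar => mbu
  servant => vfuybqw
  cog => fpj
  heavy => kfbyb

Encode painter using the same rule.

The shift depends on letter class: consonant j→m is +3, but vowel a→b is +1. Two shifts are in play — +1 for a/e/i/o/u, +3 for every other letter.
For painter: p(cons)+3=s, a(vowel)+1=b, i(vowel)+1=j, n(cons)+3=q, t(cons)+3=w, e(vowel)+1=f, r(cons)+3=u.

sbjqwfu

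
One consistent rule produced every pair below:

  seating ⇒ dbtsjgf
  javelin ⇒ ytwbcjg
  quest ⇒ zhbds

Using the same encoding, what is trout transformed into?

s(18)→d(3) and e(4)→b(1) fit y≡15x+19 (mod 26); the inverse of 15 mod 26 is 7. Treating letters as 0–25, the rule is x ↦ 15x + 19 (mod 26).
Applying it to trout: t(19)→15·19+19≡18=s; r(17)→15·17+19≡14=o; o(14)→15·14+19≡21=v; u(20)→15·20+19≡7=h; t(19)→15·19+19≡18=s (all mod 26).

sovhs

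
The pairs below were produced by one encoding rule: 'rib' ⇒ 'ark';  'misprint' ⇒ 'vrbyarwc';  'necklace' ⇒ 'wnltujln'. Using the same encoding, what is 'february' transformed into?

onkadjah

Compare letters: r→a is +9, i→r is +9, b→k is +9 — a constant shift. This is a Caesar cipher with shift 9.
Applying it to february: f+9=o, e+9=n, b+9=k, r+9=a, u+9=d, a+9=j, r+9=a, y+9=h.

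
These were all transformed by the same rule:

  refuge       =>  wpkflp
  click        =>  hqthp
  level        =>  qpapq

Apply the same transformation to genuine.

Vowels shift forward by 11 and consonants shift forward by 5.
On genuine: g(cons)+5=l, e(vowel)+11=p, n(cons)+5=s, u(vowel)+11=f, i(vowel)+11=t, n(cons)+5=s, e(vowel)+11=p.

lpsftsp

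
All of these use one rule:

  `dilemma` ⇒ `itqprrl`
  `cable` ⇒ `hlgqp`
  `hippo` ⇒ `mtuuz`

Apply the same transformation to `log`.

qzl

The shift depends on letter class: consonant d→i is +5, but vowel i→t is +11. Vowels shift forward by 11 and consonants shift forward by 5.
Applying it to log: l(cons)+5=q, o(vowel)+11=z, g(cons)+5=l.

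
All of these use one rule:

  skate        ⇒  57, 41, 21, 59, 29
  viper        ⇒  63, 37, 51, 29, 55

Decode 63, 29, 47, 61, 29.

s(#19)→57 and k(#11)→41: differences scale by 2, so n = 2·pos + 19. Each letter becomes 2×(its alphabet position, a=1..z=26) + 19.
Reversing it on 63, 29, 47, 61, 29: 63→(63−19)÷2=22=v, 29→(29−19)÷2=5=e, 47→(47−19)÷2=14=n, 61→(61−19)÷2=21=u, 29→(29−19)÷2=5=e.

venue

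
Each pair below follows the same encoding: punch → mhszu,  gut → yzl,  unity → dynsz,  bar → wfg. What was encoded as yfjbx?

sweat

The output letters match the input read backwards, each shifted +5: punch reversed is hcnup. The word is reversed, then every letter is shifted forward by 5.
Reversing it on yfjbx: shift back: y−5=t, f−5=a, j−5=e, b−5=w, x−5=s → taews; then reverse → sweat.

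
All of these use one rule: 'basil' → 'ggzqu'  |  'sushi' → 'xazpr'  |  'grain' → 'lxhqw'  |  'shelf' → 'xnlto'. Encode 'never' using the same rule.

In basil: b→g is +5, a→g is +6, s→z is +7, i→q is +8 — the shift increases by 1 each position. Each letter shifts forward by (position + 5), i.e. 5, 6, 7, … — the shift grows by one for each successive letter.
On never: n+5=s, e+6=k, v+7=c, e+8=m, r+9=a.

skcma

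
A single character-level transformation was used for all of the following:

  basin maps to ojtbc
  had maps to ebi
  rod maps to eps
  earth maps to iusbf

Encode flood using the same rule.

The output letters match the input read backwards, each shifted +1: basin reversed is nisab. Read the word backwards and shift each letter +1.
For flood: reverse → doolf; then shift: d+1=e, o+1=p, o+1=p, l+1=m, f+1=g.

eppmg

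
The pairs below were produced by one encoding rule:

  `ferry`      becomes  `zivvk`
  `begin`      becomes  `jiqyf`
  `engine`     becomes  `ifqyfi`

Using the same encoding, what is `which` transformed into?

chyah

f(5)→z(25) and e(4)→i(8) fit y≡17x+18 (mod 26); the inverse of 17 mod 26 is 23. Treating letters as 0–25, the rule is x ↦ 17x + 18 (mod 26).
On which: w(22)→17·22+18≡2=c; h(7)→17·7+18≡7=h; i(8)→17·8+18≡24=y; c(2)→17·2+18≡0=a; h(7)→17·7+18≡7=h (all mod 26).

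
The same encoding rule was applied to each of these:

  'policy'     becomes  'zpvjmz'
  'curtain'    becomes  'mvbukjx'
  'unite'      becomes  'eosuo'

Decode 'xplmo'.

Shifts by position in policy: pos 0: p→z (+10), pos 1: o→p (+1), pos 2: l→v (+10), pos 3: i→j (+1) — repeating every 2. The shifts repeat in a cycle of length 2: positions 0,1,… shift by +10, +1, then the pattern repeats.
Reversing it on xplmo: x−10=n, p−1=o, l−10=b, m−1=l, o−10=e.

noble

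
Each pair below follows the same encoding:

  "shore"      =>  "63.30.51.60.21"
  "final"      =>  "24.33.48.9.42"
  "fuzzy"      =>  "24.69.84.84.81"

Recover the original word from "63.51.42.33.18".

The formula is n = 3×(alphabet index, a=1) + 6.
Undoing it on 63.51.42.33.18: 63→(63−6)÷3=19=s, 51→(51−6)÷3=15=o, 42→(42−6)÷3=12=l, 33→(33−6)÷3=9=i, 18→(18−6)÷3=4=d.

solid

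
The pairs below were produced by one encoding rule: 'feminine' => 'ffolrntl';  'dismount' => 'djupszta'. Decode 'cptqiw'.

In feminine: f→f is +0, e→f is +1, m→o is +2, i→l is +3 — the shift increases by 1 each position. Each letter shifts forward by its position index (0, 1, 2, …) — the shift grows by one for each successive letter.
Decoding cptqiw: c−0=c, p−1=o, t−2=r, q−3=n, i−4=e, w−5=r.

corner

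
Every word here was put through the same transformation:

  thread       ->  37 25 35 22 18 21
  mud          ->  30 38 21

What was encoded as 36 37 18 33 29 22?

t is letter #20 and maps to 37: an offset of 17. The number is (letter's place in the alphabet, a=1) + 17.
Decoding 36 37 18 33 29 22: 36→(36−17)÷1=19=s, 37→(37−17)÷1=20=t, 18→(18−17)÷1=1=a, 33→(33−17)÷1=16=p, 29→(29−17)÷1=12=l, 22→(22−17)÷1=5=e.

staple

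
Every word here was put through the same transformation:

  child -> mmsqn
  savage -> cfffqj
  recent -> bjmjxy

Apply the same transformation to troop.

Shifts by position in child: pos 0: c→m (+10), pos 1: h→m (+5), pos 2: i→s (+10), pos 3: l→q (+5) — repeating every 2. A repeating key of period 2 is used — shifts +10, +5 over and over.
For troop: t+10=d, r+5=w, o+10=y, o+5=t, p+10=z.

dwytz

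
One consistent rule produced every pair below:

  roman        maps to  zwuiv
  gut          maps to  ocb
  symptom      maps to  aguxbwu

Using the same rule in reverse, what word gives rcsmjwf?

jukebox

Compare letters: r→z is +8, o→w is +8, m→u is +8 — a constant shift. Every letter moves 8 places later in the alphabet, wrapping around z→a.
Undoing it on rcsmjwf: r−8=j, c−8=u, s−8=k, m−8=e, j−8=b, w−8=o, f−8=x.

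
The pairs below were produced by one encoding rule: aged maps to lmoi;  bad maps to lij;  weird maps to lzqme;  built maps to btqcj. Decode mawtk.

close

Read the word backwards and shift each letter +8.
Decoding mawtk: shift back: m−8=e, a−8=s, w−8=o, t−8=l, k−8=c → esolc; then reverse → close.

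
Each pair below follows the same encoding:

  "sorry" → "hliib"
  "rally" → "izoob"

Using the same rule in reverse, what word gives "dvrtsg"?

weight

Each pair mirrors across the alphabet (s↔h, o↔l, r↔i): positions sum to 25. Each letter is replaced by its mirror in the alphabet: a↔z, b↔y, c↔x, and so on (the Atbash cipher).
Reversing it on dvrtsg: d↔w, v↔e, r↔i, t↔g, s↔h, g↔t.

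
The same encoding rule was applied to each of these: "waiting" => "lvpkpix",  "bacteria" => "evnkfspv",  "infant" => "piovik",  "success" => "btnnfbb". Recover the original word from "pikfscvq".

Each letter's alphabet position (a=0..z=25) is mapped through 9·x+21 mod 26 — an affine cipher.
Undoing it on pikfscvq: p(15)→3·(15−21)≡8=i; i(8)→3·(8−21)≡13=n; k(10)→3·(10−21)≡19=t; f(5)→3·(5−21)≡4=e; s(18)→3·(18−21)≡17=r; c(2)→3·(2−21)≡21=v; v(21)→3·(21−21)≡0=a; q(16)→3·(16−21)≡11=l (all mod 26).

interval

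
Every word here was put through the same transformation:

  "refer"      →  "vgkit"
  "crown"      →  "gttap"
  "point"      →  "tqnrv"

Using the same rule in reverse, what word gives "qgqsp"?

melon

Shifts by position in refer: pos 0: r→v (+4), pos 1: e→g (+2), pos 2: f→k (+5), pos 3: e→i (+4), pos 4: r→t (+2) — repeating every 3. It's a Vigenère-style cipher with numeric key [4,2,5]: position i shifts by key[i mod 3].
Decoding qgqsp: q−4=m, g−2=e, q−5=l, s−4=o, p−2=n.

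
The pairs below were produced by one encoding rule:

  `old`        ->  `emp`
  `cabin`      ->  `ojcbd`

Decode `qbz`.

The output letters match the input read backwards, each shifted +1: old reversed is dlo. Read the word backwards and shift each letter +1.
Undoing it on qbz: shift back: q−1=p, b−1=a, z−1=y → pay; then reverse → yap.

yap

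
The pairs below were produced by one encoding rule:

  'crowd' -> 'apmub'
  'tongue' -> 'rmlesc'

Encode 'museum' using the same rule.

Compare letters: c→a is +24, r→p is +24, o→m is +24 — a constant shift. Each letter is shifted forward by 24 in the alphabet (a Caesar shift of +24).
On museum: m+24=k, u+24=s, s+24=q, e+24=c, u+24=s, m+24=k.

ksqcsk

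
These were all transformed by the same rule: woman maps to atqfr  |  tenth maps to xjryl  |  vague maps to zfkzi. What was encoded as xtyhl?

Shifts by position in woman: pos 0: w→a (+4), pos 1: o→t (+5), pos 2: m→q (+4), pos 3: a→f (+5) — repeating every 2. A repeating key of period 2 is used — shifts +4, +5 over and over.
Reversing it on xtyhl: x−4=t, t−5=o, y−4=u, h−5=c, l−4=h.

touch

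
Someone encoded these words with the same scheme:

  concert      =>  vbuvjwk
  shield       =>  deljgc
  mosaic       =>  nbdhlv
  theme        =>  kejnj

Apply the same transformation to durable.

c(2)→v(21) and o(14)→b(1) fit y≡7x+7 (mod 26); the inverse of 7 mod 26 is 15. Each letter's alphabet position (a=0..z=25) is mapped through 7·x+7 mod 26 — an affine cipher.
Applying it to durable: d(3)→7·3+7≡2=c; u(20)→7·20+7≡17=r; r(17)→7·17+7≡22=w; a(0)→7·0+7≡7=h; b(1)→7·1+7≡14=o; l(11)→7·11+7≡6=g; e(4)→7·4+7≡9=j (all mod 26).

crwhogj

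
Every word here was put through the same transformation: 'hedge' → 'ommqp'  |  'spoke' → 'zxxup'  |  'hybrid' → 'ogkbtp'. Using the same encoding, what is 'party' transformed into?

In hedge: h→o is +7, e→m is +8, d→m is +9, g→q is +10 — the shift increases by 1 each position. The shift increases by 1 at each position, starting from +7: 7, 8, 9, ….
On party: p+7=w, a+8=i, r+9=a, t+10=d, y+11=j.

wiadj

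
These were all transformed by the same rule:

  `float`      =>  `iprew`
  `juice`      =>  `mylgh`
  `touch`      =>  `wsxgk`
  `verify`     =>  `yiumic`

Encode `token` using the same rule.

wsniq

A repeating key of period 2 is used — shifts +3, +4 over and over.
Applying it to token: t+3=w, o+4=s, k+3=n, e+4=i, n+3=q.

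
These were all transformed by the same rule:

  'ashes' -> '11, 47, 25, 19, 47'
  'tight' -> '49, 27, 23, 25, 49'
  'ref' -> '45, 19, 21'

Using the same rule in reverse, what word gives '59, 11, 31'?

yak

Each letter becomes 2×(its alphabet position, a=1..z=26) + 9.
Undoing it on 59, 11, 31: 59→(59−9)÷2=25=y, 11→(11−9)÷2=1=a, 31→(31−9)÷2=11=k.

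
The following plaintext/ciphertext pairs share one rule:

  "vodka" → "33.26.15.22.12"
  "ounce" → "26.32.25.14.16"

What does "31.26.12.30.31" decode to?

toast

v is letter #22 and maps to 33: an offset of 11. Letters become their 1-based position plus 11 (so a→12, b→13, …).
Undoing it on 31.26.12.30.31: 31→(31−11)÷1=20=t, 26→(26−11)÷1=15=o, 12→(12−11)÷1=1=a, 30→(30−11)÷1=19=s, 31→(31−11)÷1=20=t.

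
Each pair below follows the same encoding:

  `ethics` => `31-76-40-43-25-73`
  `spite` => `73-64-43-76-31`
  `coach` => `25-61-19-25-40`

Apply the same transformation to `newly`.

58-31-85-52-91

e(#5)→31 and t(#20)→76: differences scale by 3, so n = 3·pos + 16. Each letter becomes 3×(its alphabet position, a=1..z=26) + 16.
Applying it to newly: n=14→58, e=5→31, w=23→85, l=12→52, y=25→91.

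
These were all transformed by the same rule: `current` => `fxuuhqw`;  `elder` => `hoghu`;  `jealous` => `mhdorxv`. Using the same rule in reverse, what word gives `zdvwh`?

waste

Compare letters: c→f is +3, u→x is +3, r→u is +3 — a constant shift. Every letter moves 3 places later in the alphabet, wrapping around z→a.
Reversing it on zdvwh: z−3=w, d−3=a, v−3=s, w−3=t, h−3=e.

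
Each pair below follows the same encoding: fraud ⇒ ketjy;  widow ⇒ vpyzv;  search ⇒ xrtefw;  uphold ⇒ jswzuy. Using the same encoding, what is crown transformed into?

fezvg

f(5)→k(10) and r(17)→e(4) fit y≡19x+19 (mod 26); the inverse of 19 mod 26 is 11. Treating letters as 0–25, the rule is x ↦ 19x + 19 (mod 26).
For crown: c(2)→19·2+19≡5=f; r(17)→19·17+19≡4=e; o(14)→19·14+19≡25=z; w(22)→19·22+19≡21=v; n(13)→19·13+19≡6=g (all mod 26).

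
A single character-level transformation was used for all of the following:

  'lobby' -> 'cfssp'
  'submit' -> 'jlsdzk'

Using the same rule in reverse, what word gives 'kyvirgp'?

Each letter is shifted forward by 17 in the alphabet (a Caesar shift of +17).
Reversing it on kyvirgp: k−17=t, y−17=h, v−17=e, i−17=r, r−17=a, g−17=p, p−17=y.

therapy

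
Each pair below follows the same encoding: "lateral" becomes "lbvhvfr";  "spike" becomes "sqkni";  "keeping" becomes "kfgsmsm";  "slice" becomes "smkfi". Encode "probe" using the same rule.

psqei

In lateral: l→l is +0, a→b is +1, t→v is +2, e→h is +3 — the shift increases by 1 each position. The shift increases by 1 at each position, starting from +0: 0, 1, 2, ….
On probe: p+0=p, r+1=s, o+2=q, b+3=e, e+4=i.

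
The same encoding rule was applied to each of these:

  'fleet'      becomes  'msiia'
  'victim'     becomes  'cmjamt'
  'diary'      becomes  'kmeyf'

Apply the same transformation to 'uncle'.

The shift depends on letter class: consonant f→m is +7, but vowel e→i is +4. The rule splits by letter class: vowels +4, consonants +7.
Applying it to uncle: u(vowel)+4=y, n(cons)+7=u, c(cons)+7=j, l(cons)+7=s, e(vowel)+4=i.

yujsi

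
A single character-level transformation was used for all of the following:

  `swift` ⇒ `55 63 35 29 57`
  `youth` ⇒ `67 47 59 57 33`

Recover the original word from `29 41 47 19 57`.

With a=1..z=26, the number is 2·pos + 17.
Reversing it on 29 41 47 19 57: 29→(29−17)÷2=6=f, 41→(41−17)÷2=12=l, 47→(47−17)÷2=15=o, 19→(19−17)÷2=1=a, 57→(57−17)÷2=20=t.

float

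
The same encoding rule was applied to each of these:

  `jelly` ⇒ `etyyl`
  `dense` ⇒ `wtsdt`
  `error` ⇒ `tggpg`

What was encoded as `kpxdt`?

j(9)→e(4) and e(4)→t(19) fit y≡23x+5 (mod 26); the inverse of 23 mod 26 is 17. Each letter's alphabet position (a=0..z=25) is mapped through 23·x+5 mod 26 — an affine cipher.
Reversing it on kpxdt: k(10)→17·(10−5)≡7=h; p(15)→17·(15−5)≡14=o; x(23)→17·(23−5)≡20=u; d(3)→17·(3−5)≡18=s; t(19)→17·(19−5)≡4=e (all mod 26).

house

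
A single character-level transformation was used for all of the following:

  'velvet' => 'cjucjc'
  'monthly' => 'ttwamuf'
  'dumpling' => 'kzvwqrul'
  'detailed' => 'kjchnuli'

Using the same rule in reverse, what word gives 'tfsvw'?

major

Shifts by position in velvet: pos 0: v→c (+7), pos 1: e→j (+5), pos 2: l→u (+9), pos 3: v→c (+7), pos 4: e→j (+5), pos 5: t→c (+9) — repeating every 3. It's a Vigenère-style cipher with numeric key [7,5,9]: position i shifts by key[i mod 3].
Reversing it on tfsvw: t−7=m, f−5=a, s−9=j, v−7=o, w−5=r.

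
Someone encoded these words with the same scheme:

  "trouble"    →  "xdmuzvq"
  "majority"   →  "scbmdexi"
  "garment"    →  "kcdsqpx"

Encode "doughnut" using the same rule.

t(19)→x(23) and r(17)→d(3) fit y≡23x+2 (mod 26); the inverse of 23 mod 26 is 17. Treating letters as 0–25, the rule is x ↦ 23x + 2 (mod 26).
On doughnut: d(3)→23·3+2≡19=t; o(14)→23·14+2≡12=m; u(20)→23·20+2≡20=u; g(6)→23·6+2≡10=k; h(7)→23·7+2≡7=h; n(13)→23·13+2≡15=p; u(20)→23·20+2≡20=u; t(19)→23·19+2≡23=x (all mod 26).

tmukhpux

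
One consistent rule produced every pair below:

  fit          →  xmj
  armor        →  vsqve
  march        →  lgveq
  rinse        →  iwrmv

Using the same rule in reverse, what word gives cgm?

icy

The word is reversed, then every letter is shifted forward by 4.
Reversing it on cgm: shift back: c−4=y, g−4=c, m−4=i → yci; then reverse → icy.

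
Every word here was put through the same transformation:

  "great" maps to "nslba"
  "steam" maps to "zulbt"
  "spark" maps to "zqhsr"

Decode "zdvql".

scope

Shifts by position in great: pos 0: g→n (+7), pos 1: r→s (+1), pos 2: e→l (+7), pos 3: a→b (+1) — repeating every 2. A repeating key of period 2 is used — shifts +7, +1 over and over.
Decoding zdvql: z−7=s, d−1=c, v−7=o, q−1=p, l−7=e.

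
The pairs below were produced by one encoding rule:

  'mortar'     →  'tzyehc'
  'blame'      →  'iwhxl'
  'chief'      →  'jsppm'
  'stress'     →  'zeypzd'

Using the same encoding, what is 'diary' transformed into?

kthcf

A repeating key of period 2 is used — shifts +7, +11 over and over.
Applying it to diary: d+7=k, i+11=t, a+7=h, r+11=c, y+7=f.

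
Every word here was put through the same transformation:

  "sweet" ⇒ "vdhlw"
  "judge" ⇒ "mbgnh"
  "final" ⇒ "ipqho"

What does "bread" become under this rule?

Shifts by position in sweet: pos 0: s→v (+3), pos 1: w→d (+7), pos 2: e→h (+3), pos 3: e→l (+7) — repeating every 2. The shifts repeat in a cycle of length 2: positions 0,1,… shift by +3, +7, then the pattern repeats.
For bread: b+3=e, r+7=y, e+3=h, a+7=h, d+3=g.

eyhhg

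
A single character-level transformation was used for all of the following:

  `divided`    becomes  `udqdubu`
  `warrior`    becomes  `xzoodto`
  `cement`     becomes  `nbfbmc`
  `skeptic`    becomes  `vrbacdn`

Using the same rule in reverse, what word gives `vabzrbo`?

d(3)→u(20) and i(8)→d(3) fit y≡7x+25 (mod 26); the inverse of 7 mod 26 is 15. This is an affine cipher: with a=0,…,z=25, each position x becomes (7x+25) mod 26.
Decoding vabzrbo: v(21)→15·(21−25)≡18=s; a(0)→15·(0−25)≡15=p; b(1)→15·(1−25)≡4=e; z(25)→15·(25−25)≡0=a; r(17)→15·(17−25)≡10=k; b(1)→15·(1−25)≡4=e; o(14)→15·(14−25)≡17=r (all mod 26).

speaker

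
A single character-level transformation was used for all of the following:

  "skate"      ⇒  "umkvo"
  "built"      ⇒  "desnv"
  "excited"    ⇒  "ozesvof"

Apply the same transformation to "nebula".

podenk

Vowels shift forward by 10 and consonants shift forward by 2.
On nebula: n(cons)+2=p, e(vowel)+10=o, b(cons)+2=d, u(vowel)+10=e, l(cons)+2=n, a(vowel)+10=k.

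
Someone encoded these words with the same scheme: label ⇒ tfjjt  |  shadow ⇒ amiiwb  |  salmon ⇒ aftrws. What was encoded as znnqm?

rifle

Shifts by position in label: pos 0: l→t (+8), pos 1: a→f (+5), pos 2: b→j (+8), pos 3: e→j (+5) — repeating every 2. A repeating key of period 2 is used — shifts +8, +5 over and over.
Undoing it on znnqm: z−8=r, n−5=i, n−8=f, q−5=l, m−8=e.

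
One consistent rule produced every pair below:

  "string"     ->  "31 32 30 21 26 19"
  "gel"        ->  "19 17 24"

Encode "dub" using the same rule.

16 33 14

s is letter #19 and maps to 31: an offset of 12. The number is (letter's place in the alphabet, a=1) + 12.
Applying it to dub: d=4→16, u=21→33, b=2→14.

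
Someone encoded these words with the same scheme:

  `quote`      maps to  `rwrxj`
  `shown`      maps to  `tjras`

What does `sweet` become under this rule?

In quote: q→r is +1, u→w is +2, o→r is +3, t→x is +4 — the shift increases by 1 each position. The shift increases by 1 at each position, starting from +1: 1, 2, 3, ….
Applying it to sweet: s+1=t, w+2=y, e+3=h, e+4=i, t+5=y.

tyhiy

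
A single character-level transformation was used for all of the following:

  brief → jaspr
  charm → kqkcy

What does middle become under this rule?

urnoxr

Each letter shifts forward by (position + 8), i.e. 8, 9, 10, … — the shift grows by one for each successive letter.
For middle: m+8=u, i+9=r, d+10=n, d+11=o, l+12=x, e+13=r.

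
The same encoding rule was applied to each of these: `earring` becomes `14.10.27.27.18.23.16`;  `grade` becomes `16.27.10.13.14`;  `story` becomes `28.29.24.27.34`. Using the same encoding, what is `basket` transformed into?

11.10.28.20.14.29

Letters become their 1-based position plus 9 (so a→10, b→11, …).
Applying it to basket: b=2→11, a=1→10, s=19→28, k=11→20, e=5→14, t=20→29.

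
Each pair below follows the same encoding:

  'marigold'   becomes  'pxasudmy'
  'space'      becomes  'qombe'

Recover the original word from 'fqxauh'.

violet

The output letters match the input read backwards, each shifted +12: marigold reversed is dlogiram. Read the word backwards and shift each letter +12.
Undoing it on fqxauh: shift back: f−12=t, q−12=e, x−12=l, a−12=o, u−12=i, h−12=v → teloiv; then reverse → violet.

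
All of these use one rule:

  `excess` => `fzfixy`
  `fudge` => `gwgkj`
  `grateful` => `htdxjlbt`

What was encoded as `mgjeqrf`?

In excess: e→f is +1, x→z is +2, c→f is +3, e→i is +4 — the shift increases by 1 each position. Each letter shifts forward by (position + 1), i.e. 1, 2, 3, … — the shift grows by one for each successive letter.
Undoing it on mgjeqrf: m−1=l, g−2=e, j−3=g, e−4=a, q−5=l, r−6=l, f−7=y.

legally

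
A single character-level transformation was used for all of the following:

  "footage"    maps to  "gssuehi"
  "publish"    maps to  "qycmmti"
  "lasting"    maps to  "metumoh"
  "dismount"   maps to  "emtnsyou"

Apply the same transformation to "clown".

dmsxo

The shift depends on letter class: consonant f→g is +1, but vowel o→s is +4. Vowels shift forward by 4 and consonants shift forward by 1.
On clown: c(cons)+1=d, l(cons)+1=m, o(vowel)+4=s, w(cons)+1=x, n(cons)+1=o.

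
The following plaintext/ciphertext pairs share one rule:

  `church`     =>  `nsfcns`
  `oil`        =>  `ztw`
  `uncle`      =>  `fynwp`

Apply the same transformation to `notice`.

Each letter is shifted forward by 11 in the alphabet (a Caesar shift of +11).
Applying it to notice: n+11=y, o+11=z, t+11=e, i+11=t, c+11=n, e+11=p.

yzetnp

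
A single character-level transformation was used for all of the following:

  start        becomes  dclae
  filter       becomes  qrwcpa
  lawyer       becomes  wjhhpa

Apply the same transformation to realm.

cnlux

A repeating key of period 2 is used — shifts +11, +9 over and over.
Applying it to realm: r+11=c, e+9=n, a+11=l, l+9=u, m+11=x.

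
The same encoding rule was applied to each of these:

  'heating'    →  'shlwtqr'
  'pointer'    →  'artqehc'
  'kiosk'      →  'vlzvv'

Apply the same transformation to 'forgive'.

The shifts repeat in a cycle of length 2: positions 0,1,… shift by +11, +3, then the pattern repeats.
On forgive: f+11=q, o+3=r, r+11=c, g+3=j, i+11=t, v+3=y, e+11=p.

qrcjtyp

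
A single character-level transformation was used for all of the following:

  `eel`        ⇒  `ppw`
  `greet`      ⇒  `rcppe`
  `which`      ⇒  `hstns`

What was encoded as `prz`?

Compare letters: e→p is +11, e→p is +11, l→w is +11 — a constant shift. This is a Caesar cipher with shift 11.
Decoding prz: p−11=e, r−11=g, z−11=o.

ego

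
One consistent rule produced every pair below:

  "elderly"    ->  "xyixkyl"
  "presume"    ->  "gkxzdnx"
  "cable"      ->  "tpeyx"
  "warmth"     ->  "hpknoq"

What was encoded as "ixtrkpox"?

e(4)→x(23) and l(11)→y(24) fit y≡15x+15 (mod 26); the inverse of 15 mod 26 is 7. This is an affine cipher: with a=0,…,z=25, each position x becomes (15x+15) mod 26.
Undoing it on ixtrkpox: i(8)→7·(8−15)≡3=d; x(23)→7·(23−15)≡4=e; t(19)→7·(19−15)≡2=c; r(17)→7·(17−15)≡14=o; k(10)→7·(10−15)≡17=r; p(15)→7·(15−15)≡0=a; o(14)→7·(14−15)≡19=t; x(23)→7·(23−15)≡4=e (all mod 26).

decorate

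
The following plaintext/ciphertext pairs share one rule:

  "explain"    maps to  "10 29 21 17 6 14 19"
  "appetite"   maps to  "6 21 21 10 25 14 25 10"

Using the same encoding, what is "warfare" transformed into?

e is letter #5 and maps to 10: an offset of 5. Each letter is replaced by its alphabet position (a=1..z=26) + 5.
For warfare: w=23→28, a=1→6, r=18→23, f=6→11, a=1→6, r=18→23, e=5→10.

28 6 23 11 6 23 10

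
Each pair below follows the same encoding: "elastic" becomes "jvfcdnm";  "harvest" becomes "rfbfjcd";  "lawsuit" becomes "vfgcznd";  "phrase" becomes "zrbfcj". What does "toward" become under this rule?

dtgfbn

The shift depends on letter class: consonant l→v is +10, but vowel e→j is +5. Two shifts are in play — +5 for a/e/i/o/u, +10 for every other letter.
For toward: t(cons)+10=d, o(vowel)+5=t, w(cons)+10=g, a(vowel)+5=f, r(cons)+10=b, d(cons)+10=n.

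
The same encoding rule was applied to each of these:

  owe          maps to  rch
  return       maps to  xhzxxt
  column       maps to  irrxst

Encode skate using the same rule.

yqdzh

The shift depends on letter class: consonant w→c is +6, but vowel o→r is +3. The rule splits by letter class: vowels +3, consonants +6.
Applying it to skate: s(cons)+6=y, k(cons)+6=q, a(vowel)+3=d, t(cons)+6=z, e(vowel)+3=h.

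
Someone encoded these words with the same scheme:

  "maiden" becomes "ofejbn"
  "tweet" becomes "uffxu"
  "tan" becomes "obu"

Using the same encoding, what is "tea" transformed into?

Two steps: reverse the string, then apply a Caesar shift of +1.
For tea: reverse → aet; then shift: a+1=b, e+1=f, t+1=u.

bfu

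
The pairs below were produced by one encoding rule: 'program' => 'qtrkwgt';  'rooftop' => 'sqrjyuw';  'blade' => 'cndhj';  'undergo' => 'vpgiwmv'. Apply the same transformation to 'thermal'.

In program: p→q is +1, r→t is +2, o→r is +3, g→k is +4 — the shift increases by 1 each position. The shift increases by 1 at each position, starting from +1: 1, 2, 3, ….
For thermal: t+1=u, h+2=j, e+3=h, r+4=v, m+5=r, a+6=g, l+7=s.

ujhvrgs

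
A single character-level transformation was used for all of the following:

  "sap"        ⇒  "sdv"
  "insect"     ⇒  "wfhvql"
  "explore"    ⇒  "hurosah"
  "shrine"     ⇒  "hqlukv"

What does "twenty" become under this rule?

The output letters match the input read backwards, each shifted +3: sap reversed is pas. Read the word backwards and shift each letter +3.
Applying it to twenty: reverse → ytnewt; then shift: y+3=b, t+3=w, n+3=q, e+3=h, w+3=z, t+3=w.

bwqhzw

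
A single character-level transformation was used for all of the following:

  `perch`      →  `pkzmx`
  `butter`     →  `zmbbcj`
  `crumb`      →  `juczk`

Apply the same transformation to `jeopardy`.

glzixwmr

The output letters match the input read backwards, each shifted +8: perch reversed is hcrep. The word is reversed, then every letter is shifted forward by 8.
For jeopardy: reverse → ydrapoej; then shift: y+8=g, d+8=l, r+8=z, a+8=i, p+8=x, o+8=w, e+8=m, j+8=r.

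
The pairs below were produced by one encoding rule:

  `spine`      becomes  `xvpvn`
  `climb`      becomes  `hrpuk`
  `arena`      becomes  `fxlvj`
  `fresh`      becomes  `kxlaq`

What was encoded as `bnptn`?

while

In spine: s→x is +5, p→v is +6, i→p is +7, n→v is +8 — the shift increases by 1 each position. Each letter shifts forward by (position + 5), i.e. 5, 6, 7, … — the shift grows by one for each successive letter.
Decoding bnptn: b−5=w, n−6=h, p−7=i, t−8=l, n−9=e.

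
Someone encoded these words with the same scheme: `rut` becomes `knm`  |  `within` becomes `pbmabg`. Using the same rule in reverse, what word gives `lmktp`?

It's a constant shift of +19 (ROT19).
Undoing it on lmktp: l−19=s, m−19=t, k−19=r, t−19=a, p−19=w.

straw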